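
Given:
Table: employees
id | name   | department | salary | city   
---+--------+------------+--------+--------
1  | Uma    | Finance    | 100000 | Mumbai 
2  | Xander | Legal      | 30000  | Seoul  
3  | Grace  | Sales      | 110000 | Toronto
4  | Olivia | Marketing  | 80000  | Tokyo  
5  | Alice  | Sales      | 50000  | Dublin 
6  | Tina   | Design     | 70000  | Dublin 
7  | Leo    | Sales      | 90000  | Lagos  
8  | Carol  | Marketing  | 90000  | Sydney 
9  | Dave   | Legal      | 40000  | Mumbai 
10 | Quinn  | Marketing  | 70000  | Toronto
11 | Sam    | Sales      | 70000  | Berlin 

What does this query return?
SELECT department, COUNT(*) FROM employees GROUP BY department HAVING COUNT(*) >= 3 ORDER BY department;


Groups with count >= 3:
  Marketing: 3 -> PASS
  Sales: 4 -> PASS
  Design: 1 -> filtered out
  Finance: 1 -> filtered out
  Legal: 2 -> filtered out


2 groups:
Marketing, 3
Sales, 4


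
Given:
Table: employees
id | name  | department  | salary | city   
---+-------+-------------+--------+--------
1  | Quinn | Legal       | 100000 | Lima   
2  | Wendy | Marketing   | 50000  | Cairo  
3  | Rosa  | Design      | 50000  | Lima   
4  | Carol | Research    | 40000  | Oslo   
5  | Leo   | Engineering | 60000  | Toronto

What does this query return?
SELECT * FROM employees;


SELECT * returns all 5 rows with all columns

5 rows:
1, Quinn, Legal, 100000, Lima
2, Wendy, Marketing, 50000, Cairo
3, Rosa, Design, 50000, Lima
4, Carol, Research, 40000, Oslo
5, Leo, Engineering, 60000, Toronto


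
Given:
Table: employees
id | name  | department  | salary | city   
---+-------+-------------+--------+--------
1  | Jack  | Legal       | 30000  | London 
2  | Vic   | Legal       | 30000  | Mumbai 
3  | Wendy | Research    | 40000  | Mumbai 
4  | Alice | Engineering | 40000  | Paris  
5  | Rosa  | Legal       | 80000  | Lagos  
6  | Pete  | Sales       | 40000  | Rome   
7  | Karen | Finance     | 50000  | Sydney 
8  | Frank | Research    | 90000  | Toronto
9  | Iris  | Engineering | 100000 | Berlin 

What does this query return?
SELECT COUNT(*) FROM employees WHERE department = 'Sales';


Counting rows where department = 'Sales'
  Pete -> MATCH


1


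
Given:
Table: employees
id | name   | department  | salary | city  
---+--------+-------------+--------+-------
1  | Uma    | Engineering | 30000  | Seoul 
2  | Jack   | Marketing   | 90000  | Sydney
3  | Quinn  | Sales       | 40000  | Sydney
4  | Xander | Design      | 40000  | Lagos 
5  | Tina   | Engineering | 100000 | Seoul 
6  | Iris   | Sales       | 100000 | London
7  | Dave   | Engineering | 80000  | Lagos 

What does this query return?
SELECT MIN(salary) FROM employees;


Salaries: 30000, 90000, 40000, 40000, 100000, 100000, 80000
MIN = 30000

30000


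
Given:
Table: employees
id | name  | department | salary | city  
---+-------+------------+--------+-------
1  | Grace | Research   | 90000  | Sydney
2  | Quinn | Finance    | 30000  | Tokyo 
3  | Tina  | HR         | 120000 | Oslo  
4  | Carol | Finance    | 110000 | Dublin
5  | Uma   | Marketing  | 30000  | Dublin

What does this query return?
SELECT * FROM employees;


SELECT * returns all 5 rows with all columns

5 rows:
1, Grace, Research, 90000, Sydney
2, Quinn, Finance, 30000, Tokyo
3, Tina, HR, 120000, Oslo
4, Carol, Finance, 110000, Dublin
5, Uma, Marketing, 30000, Dublin


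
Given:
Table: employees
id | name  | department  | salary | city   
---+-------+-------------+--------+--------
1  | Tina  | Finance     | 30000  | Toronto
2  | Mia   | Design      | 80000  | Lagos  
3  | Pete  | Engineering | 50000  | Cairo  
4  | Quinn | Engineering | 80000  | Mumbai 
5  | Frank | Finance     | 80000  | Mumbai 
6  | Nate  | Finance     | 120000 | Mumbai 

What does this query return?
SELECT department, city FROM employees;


Projecting columns: department, city

6 rows:
Finance, Toronto
Design, Lagos
Engineering, Cairo
Engineering, Mumbai
Finance, Mumbai
Finance, Mumbai


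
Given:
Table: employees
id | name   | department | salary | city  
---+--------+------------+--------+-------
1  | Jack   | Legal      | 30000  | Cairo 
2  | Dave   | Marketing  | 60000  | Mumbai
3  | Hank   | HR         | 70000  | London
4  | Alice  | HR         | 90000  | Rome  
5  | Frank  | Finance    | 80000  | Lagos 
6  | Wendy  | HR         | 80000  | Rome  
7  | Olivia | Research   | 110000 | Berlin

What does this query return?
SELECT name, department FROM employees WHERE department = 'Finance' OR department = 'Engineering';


Filtering: department = 'Finance' OR 'Engineering'
Matching: 1 rows

1 rows:
Frank, Finance


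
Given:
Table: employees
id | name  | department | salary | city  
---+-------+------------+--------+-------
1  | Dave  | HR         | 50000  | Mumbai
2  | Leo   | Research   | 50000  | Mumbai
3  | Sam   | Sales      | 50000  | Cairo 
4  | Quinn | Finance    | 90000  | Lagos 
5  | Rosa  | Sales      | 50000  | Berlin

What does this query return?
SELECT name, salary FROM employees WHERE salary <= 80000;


Filtering: salary <= 80000
Matching: 4 rows

4 rows:
Dave, 50000
Leo, 50000
Sam, 50000
Rosa, 50000


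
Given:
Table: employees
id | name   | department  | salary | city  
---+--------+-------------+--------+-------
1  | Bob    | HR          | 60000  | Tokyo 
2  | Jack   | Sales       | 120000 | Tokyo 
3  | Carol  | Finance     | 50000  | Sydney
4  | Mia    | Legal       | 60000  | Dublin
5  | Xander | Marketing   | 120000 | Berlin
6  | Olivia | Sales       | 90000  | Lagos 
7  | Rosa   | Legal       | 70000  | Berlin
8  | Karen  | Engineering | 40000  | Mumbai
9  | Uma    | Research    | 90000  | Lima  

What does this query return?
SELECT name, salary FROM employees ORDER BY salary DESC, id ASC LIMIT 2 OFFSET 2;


Sort by salary DESC (id ASC tiebreak), then skip 2 and take 2
Rows 3 through 4

2 rows:
Olivia, 90000
Uma, 90000


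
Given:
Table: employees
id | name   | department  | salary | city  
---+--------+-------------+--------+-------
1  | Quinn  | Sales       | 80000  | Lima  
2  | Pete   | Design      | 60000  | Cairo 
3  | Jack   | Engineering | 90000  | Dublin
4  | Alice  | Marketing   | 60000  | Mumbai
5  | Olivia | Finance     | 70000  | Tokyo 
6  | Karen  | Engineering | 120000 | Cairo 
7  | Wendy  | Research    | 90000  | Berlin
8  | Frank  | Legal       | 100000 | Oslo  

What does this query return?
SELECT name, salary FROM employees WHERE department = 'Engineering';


Filtering: department = 'Engineering'
Matching rows: 2

2 rows:
Jack, 90000
Karen, 120000


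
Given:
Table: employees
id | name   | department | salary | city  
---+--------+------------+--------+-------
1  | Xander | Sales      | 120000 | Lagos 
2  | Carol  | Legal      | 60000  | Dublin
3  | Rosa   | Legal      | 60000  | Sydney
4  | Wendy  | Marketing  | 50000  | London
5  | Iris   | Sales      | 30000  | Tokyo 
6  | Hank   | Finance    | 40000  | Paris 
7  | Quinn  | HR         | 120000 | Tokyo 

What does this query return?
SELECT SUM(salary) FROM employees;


SUM(salary) = 120000 + 60000 + 60000 + 50000 + 30000 + 40000 + 120000 = 480000

480000


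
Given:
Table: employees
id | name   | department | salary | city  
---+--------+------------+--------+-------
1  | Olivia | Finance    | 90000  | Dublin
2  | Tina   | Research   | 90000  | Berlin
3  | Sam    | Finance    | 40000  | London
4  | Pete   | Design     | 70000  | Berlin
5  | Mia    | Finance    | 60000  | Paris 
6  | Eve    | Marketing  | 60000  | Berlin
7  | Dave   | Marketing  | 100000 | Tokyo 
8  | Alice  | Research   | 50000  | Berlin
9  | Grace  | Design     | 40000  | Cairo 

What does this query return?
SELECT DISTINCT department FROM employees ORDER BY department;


All 'department' values (row order): Finance, Research, Finance, Design, Finance, Marketing, Marketing, Research, Design
Removing duplicates leaves 4 unique value(s).

4 values:
Design
Finance
Marketing
Research


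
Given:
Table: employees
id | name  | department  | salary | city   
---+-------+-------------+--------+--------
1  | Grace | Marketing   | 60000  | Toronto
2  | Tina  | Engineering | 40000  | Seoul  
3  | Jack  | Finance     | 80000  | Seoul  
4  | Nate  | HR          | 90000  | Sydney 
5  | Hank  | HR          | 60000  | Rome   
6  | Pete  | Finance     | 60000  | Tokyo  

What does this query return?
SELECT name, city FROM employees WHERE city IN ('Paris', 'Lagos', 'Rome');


Filtering: city IN ('Paris', 'Lagos', 'Rome')
Matching: 1 rows

1 rows:
Hank, Rome


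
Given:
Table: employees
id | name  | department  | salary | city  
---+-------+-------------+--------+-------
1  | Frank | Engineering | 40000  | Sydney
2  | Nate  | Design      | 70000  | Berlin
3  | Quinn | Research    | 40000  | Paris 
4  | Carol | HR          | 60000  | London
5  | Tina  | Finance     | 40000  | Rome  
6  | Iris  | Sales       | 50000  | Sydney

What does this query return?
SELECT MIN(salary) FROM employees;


Salaries: 40000, 70000, 40000, 60000, 40000, 50000
MIN = 40000

40000


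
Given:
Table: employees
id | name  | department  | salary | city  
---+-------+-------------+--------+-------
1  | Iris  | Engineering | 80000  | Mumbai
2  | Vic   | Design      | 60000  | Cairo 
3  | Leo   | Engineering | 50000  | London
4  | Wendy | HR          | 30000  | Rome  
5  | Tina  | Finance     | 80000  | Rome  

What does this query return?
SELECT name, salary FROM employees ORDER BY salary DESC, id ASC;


Sorting by salary DESC, then id ASC for ties

5 rows:
Iris, 80000
Tina, 80000
Vic, 60000
Leo, 50000
Wendy, 30000


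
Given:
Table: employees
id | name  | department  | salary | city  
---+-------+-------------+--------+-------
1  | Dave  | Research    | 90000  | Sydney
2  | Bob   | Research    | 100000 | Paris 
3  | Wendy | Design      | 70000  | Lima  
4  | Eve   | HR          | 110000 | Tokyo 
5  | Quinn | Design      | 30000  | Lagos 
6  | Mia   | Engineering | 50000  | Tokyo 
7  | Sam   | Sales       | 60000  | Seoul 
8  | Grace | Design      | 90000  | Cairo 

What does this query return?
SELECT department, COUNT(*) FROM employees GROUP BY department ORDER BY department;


Assigning each row to its department group:
  Dave -> Research
  Bob -> Research
  Wendy -> Design
  Eve -> HR
  Quinn -> Design
  Mia -> Engineering
  Sam -> Sales
  Grace -> Design


5 groups:
Design, 3
Engineering, 1
HR, 1
Research, 2
Sales, 1


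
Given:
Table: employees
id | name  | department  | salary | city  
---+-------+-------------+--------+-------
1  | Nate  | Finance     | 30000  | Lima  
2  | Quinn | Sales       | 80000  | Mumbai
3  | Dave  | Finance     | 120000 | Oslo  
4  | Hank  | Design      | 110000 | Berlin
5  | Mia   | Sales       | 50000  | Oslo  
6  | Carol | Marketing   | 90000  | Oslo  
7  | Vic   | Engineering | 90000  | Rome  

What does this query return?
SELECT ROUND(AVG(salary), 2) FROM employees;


SUM(salary) = 570000
COUNT = 7
ROUND(AVG, 2) = ROUND(570000 / 7, 2) = 81428.57

81428.57


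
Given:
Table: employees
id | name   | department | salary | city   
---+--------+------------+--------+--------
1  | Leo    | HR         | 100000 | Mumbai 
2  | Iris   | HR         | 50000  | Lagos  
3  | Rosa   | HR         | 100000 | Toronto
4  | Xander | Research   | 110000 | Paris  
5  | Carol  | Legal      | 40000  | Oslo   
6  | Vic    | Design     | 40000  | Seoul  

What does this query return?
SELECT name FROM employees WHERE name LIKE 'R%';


LIKE 'R%' matches names starting with 'R'
Matching: 1

1 rows:
Rosa


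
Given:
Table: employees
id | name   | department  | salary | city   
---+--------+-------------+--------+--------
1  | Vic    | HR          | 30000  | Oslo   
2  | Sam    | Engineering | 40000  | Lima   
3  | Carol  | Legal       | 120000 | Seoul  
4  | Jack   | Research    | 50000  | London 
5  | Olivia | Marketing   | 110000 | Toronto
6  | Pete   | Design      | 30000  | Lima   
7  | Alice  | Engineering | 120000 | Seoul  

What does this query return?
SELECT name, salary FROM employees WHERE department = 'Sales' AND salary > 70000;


Filtering: department = 'Sales' AND salary > 70000
Matching: 0 rows

Empty result set (0 rows)


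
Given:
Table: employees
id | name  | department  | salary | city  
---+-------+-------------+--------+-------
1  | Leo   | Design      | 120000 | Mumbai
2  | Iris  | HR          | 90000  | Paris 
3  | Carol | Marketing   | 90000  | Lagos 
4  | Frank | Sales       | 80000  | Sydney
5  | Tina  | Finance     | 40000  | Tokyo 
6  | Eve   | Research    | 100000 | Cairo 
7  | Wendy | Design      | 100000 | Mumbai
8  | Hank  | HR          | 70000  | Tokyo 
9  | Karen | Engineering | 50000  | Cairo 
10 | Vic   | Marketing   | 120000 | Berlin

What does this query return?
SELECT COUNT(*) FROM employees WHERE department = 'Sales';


Counting rows where department = 'Sales'
  Frank -> MATCH


1


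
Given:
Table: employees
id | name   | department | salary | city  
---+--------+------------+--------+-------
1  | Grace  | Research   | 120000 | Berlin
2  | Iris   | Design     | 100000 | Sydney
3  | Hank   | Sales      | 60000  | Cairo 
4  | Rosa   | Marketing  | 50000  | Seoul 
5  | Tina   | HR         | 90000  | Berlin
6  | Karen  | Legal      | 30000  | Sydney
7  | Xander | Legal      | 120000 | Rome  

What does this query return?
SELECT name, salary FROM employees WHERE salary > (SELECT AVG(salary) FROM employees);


Subquery: AVG(salary) = 81428.57
Filtering: salary > 81428.57
  Grace (120000) -> MATCH
  Iris (100000) -> MATCH
  Tina (90000) -> MATCH
  Xander (120000) -> MATCH


4 rows:
Grace, 120000
Iris, 100000
Tina, 90000
Xander, 120000


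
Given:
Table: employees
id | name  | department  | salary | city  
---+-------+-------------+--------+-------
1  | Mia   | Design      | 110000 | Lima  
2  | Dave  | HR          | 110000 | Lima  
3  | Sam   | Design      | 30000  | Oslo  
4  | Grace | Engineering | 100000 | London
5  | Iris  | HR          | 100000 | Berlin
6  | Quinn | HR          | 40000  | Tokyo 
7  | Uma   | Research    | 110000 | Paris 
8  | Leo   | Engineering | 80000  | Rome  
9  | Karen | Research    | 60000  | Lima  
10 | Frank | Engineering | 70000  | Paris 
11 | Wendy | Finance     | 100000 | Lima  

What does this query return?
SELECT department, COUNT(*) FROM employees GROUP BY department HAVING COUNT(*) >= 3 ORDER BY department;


Groups with count >= 3:
  Engineering: 3 -> PASS
  HR: 3 -> PASS
  Design: 2 -> filtered out
  Finance: 1 -> filtered out
  Research: 2 -> filtered out


2 groups:
Engineering, 3
HR, 3


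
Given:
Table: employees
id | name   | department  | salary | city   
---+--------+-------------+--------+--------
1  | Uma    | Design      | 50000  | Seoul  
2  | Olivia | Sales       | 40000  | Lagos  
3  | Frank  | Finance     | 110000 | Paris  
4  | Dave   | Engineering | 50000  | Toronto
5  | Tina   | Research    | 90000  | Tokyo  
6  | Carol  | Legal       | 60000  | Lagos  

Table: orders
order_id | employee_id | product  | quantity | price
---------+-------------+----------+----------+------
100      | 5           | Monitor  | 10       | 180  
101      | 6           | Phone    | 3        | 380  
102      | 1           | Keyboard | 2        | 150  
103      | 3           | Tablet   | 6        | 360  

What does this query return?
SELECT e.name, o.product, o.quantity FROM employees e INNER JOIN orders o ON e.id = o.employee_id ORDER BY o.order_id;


Joining employees.id = orders.employee_id:
  employee Tina (id=5) -> order Monitor
  employee Carol (id=6) -> order Phone
  employee Uma (id=1) -> order Keyboard
  employee Frank (id=3) -> order Tablet


4 rows:
Tina, Monitor, 10
Carol, Phone, 3
Uma, Keyboard, 2
Frank, Tablet, 6


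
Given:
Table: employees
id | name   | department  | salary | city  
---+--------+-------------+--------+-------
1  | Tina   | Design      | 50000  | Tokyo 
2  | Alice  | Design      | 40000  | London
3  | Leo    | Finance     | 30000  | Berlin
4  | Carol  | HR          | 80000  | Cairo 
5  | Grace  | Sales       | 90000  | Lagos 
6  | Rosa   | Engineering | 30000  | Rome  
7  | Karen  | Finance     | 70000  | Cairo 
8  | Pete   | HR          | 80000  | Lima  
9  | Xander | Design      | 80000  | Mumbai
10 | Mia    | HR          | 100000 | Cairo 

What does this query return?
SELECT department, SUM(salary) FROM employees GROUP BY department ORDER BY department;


Summing salary within each department:
  Design: 50000 + 40000 + 80000 = 170000
  Engineering: 30000 = 30000
  Finance: 30000 + 70000 = 100000
  HR: 80000 + 80000 + 100000 = 260000
  Sales: 90000 = 90000


5 groups:
Design, 170000
Engineering, 30000
Finance, 100000
HR, 260000
Sales, 90000


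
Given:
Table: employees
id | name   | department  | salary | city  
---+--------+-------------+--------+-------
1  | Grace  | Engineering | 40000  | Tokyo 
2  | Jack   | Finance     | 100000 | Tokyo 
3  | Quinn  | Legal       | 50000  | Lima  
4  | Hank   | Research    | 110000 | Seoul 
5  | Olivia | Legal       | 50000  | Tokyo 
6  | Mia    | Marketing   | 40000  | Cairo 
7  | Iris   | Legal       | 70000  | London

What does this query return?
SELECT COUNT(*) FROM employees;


COUNT(*) counts all rows

7


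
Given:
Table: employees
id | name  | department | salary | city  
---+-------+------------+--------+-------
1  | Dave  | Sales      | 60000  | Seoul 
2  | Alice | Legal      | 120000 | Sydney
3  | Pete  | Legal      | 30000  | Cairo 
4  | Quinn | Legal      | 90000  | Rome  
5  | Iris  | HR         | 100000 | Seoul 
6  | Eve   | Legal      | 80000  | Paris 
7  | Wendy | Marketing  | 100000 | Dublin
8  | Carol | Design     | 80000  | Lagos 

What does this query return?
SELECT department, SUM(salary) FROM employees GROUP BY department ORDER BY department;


Summing salary within each department:
  Design: 80000 = 80000
  HR: 100000 = 100000
  Legal: 120000 + 30000 + 90000 + 80000 = 320000
  Marketing: 100000 = 100000
  Sales: 60000 = 60000


5 groups:
Design, 80000
HR, 100000
Legal, 320000
Marketing, 100000
Sales, 60000


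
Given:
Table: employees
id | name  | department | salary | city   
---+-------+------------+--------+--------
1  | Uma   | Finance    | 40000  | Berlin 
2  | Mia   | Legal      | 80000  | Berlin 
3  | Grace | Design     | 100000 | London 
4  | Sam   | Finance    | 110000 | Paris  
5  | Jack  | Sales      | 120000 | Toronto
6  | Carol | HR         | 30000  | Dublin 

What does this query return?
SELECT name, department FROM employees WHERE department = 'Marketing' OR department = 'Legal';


Filtering: department = 'Marketing' OR 'Legal'
Matching: 1 rows

1 rows:
Mia, Legal


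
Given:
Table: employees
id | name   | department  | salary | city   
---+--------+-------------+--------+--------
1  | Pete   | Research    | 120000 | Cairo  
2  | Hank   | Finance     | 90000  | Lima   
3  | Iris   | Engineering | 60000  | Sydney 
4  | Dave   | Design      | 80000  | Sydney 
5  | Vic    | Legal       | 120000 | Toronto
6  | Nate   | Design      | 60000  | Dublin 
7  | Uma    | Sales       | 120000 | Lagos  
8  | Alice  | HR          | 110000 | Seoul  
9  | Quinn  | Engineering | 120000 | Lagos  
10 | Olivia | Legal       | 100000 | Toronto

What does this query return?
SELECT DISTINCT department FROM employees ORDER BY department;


All 'department' values (row order): Research, Finance, Engineering, Design, Legal, Design, Sales, HR, Engineering, Legal
Removing duplicates leaves 7 unique value(s).

7 values:
Design
Engineering
Finance
HR
Legal
Research
Sales


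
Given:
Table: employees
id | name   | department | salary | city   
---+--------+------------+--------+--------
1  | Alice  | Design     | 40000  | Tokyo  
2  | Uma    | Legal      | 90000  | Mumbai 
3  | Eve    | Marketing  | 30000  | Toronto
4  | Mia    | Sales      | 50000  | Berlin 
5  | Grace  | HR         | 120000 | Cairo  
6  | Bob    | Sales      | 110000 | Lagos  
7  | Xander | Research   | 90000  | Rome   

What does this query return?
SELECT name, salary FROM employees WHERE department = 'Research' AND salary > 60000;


Filtering: department = 'Research' AND salary > 60000
Matching: 1 rows

1 rows:
Xander, 90000


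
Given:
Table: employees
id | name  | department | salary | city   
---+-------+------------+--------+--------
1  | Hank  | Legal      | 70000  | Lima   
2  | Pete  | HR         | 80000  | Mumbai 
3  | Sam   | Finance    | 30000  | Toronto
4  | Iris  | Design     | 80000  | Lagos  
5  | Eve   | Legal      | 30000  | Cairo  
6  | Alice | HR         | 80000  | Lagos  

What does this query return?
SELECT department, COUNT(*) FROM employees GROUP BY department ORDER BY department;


Assigning each row to its department group:
  Hank -> Legal
  Pete -> HR
  Sam -> Finance
  Iris -> Design
  Eve -> Legal
  Alice -> HR


4 groups:
Design, 1
Finance, 1
HR, 2
Legal, 2


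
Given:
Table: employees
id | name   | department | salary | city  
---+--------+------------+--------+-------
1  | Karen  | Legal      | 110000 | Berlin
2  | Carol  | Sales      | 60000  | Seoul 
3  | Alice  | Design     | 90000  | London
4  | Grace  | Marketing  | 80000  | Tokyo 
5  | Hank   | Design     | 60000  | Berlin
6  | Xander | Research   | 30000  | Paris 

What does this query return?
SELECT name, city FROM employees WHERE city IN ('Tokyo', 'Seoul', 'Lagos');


Filtering: city IN ('Tokyo', 'Seoul', 'Lagos')
Matching: 2 rows

2 rows:
Carol, Seoul
Grace, Tokyo


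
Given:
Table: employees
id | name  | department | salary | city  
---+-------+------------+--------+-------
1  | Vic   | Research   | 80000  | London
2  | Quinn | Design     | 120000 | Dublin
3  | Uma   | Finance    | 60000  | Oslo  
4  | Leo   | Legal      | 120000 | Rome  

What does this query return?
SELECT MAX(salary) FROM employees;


Salaries: 80000, 120000, 60000, 120000
MAX = 120000

120000


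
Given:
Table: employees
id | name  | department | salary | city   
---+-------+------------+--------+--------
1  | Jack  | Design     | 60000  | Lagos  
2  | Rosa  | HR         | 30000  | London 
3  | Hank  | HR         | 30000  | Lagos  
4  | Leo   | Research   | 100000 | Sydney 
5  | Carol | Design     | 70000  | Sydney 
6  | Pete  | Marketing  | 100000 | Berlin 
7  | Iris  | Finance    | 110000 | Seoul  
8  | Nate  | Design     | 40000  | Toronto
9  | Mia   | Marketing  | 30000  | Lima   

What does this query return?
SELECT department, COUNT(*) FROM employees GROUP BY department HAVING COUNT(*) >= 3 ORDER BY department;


Groups with count >= 3:
  Design: 3 -> PASS
  Finance: 1 -> filtered out
  HR: 2 -> filtered out
  Marketing: 2 -> filtered out
  Research: 1 -> filtered out


1 groups:
Design, 3


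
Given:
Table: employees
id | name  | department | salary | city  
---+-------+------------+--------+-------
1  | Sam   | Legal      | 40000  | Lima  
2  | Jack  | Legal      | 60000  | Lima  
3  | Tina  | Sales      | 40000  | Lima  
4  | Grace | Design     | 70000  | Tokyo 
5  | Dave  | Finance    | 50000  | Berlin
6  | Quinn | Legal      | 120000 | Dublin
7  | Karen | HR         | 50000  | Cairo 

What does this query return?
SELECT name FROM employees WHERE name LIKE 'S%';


LIKE 'S%' matches names starting with 'S'
Matching: 1

1 rows:
Sam


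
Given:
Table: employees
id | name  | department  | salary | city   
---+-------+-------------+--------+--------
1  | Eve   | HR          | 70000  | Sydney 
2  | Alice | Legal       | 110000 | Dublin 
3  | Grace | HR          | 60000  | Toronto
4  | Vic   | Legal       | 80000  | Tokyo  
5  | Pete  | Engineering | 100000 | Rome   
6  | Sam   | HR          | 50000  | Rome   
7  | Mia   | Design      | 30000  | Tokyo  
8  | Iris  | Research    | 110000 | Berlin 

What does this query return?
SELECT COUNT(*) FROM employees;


COUNT(*) counts all rows

8


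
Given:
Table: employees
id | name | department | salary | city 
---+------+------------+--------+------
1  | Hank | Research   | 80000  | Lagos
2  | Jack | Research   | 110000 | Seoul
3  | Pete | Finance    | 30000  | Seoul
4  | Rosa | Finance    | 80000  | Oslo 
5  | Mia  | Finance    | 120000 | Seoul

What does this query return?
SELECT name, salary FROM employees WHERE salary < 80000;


Filtering: salary < 80000
Matching: 1 rows

1 rows:
Pete, 30000


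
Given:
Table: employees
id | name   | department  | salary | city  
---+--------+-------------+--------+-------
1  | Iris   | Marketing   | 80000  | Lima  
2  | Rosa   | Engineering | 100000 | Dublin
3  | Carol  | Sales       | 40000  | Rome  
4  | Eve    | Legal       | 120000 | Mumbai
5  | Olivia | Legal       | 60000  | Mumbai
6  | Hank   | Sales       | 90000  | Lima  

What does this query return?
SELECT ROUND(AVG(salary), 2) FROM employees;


SUM(salary) = 490000
COUNT = 6
ROUND(AVG, 2) = ROUND(490000 / 6, 2) = 81666.67

81666.67


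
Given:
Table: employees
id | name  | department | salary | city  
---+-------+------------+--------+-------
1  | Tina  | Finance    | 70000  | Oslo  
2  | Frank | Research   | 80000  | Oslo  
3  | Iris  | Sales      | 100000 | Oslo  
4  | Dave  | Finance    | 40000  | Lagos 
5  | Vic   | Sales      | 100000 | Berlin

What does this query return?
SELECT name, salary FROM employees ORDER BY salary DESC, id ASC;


Sorting by salary DESC, then id ASC for ties

5 rows:
Iris, 100000
Vic, 100000
Frank, 80000
Tina, 70000
Dave, 40000


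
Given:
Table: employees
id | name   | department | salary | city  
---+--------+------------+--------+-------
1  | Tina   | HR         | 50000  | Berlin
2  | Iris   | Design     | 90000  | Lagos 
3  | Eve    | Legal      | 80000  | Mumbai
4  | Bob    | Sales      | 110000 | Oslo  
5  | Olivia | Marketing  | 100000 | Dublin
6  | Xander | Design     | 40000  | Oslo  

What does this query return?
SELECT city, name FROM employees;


Projecting columns: city, name

6 rows:
Berlin, Tina
Lagos, Iris
Mumbai, Eve
Oslo, Bob
Dublin, Olivia
Oslo, Xander


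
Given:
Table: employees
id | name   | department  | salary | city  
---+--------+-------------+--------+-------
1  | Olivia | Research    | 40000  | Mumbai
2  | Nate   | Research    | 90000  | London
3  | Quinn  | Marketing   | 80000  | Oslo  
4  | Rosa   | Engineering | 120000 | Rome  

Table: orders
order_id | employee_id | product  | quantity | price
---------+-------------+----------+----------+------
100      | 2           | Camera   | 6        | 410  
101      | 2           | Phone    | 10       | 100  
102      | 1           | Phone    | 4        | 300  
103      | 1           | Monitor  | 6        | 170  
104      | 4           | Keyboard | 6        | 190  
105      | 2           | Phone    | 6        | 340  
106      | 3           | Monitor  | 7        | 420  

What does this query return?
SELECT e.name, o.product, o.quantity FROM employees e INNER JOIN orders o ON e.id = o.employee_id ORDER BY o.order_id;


Joining employees.id = orders.employee_id:
  employee Nate (id=2) -> order Camera
  employee Nate (id=2) -> order Phone
  employee Olivia (id=1) -> order Phone
  employee Olivia (id=1) -> order Monitor
  employee Rosa (id=4) -> order Keyboard
  employee Nate (id=2) -> order Phone
  employee Quinn (id=3) -> order Monitor


7 rows:
Nate, Camera, 6
Nate, Phone, 10
Olivia, Phone, 4
Olivia, Monitor, 6
Rosa, Keyboard, 6
Nate, Phone, 6
Quinn, Monitor, 7


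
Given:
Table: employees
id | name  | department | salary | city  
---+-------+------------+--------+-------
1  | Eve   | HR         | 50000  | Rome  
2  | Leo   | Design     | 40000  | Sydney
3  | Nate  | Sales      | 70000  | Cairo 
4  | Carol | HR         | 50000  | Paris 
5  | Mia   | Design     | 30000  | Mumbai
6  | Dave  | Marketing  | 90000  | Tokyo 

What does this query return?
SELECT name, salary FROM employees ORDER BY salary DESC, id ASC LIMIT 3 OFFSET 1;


Sort by salary DESC (id ASC tiebreak), then skip 1 and take 3
Rows 2 through 4

3 rows:
Nate, 70000
Eve, 50000
Carol, 50000


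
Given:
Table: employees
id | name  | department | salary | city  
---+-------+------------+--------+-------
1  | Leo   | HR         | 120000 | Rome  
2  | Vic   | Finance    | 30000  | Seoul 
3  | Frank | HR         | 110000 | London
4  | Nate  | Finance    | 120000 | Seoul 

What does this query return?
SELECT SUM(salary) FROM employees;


SUM(salary) = 120000 + 30000 + 110000 + 120000 = 380000

380000


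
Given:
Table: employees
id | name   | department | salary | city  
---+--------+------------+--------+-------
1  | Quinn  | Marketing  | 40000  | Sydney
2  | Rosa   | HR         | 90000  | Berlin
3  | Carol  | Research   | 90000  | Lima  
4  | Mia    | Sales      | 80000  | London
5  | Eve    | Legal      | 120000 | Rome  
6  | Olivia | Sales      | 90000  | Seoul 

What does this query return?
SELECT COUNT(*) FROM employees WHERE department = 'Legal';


Counting rows where department = 'Legal'
  Eve -> MATCH


1


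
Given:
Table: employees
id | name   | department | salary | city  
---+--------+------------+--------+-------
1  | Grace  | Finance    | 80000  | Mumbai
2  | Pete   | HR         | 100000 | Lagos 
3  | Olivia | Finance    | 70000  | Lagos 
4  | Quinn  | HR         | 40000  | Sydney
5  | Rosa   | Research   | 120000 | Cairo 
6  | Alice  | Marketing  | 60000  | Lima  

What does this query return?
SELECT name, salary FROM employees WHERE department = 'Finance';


Filtering: department = 'Finance'
Matching rows: 2

2 rows:
Grace, 80000
Olivia, 70000


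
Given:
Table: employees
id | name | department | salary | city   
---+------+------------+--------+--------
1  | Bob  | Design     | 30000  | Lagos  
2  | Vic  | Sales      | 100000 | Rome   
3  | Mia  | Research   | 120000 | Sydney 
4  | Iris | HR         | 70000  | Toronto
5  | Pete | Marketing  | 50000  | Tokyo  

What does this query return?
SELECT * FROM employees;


SELECT * returns all 5 rows with all columns

5 rows:
1, Bob, Design, 30000, Lagos
2, Vic, Sales, 100000, Rome
3, Mia, Research, 120000, Sydney
4, Iris, HR, 70000, Toronto
5, Pete, Marketing, 50000, Tokyo


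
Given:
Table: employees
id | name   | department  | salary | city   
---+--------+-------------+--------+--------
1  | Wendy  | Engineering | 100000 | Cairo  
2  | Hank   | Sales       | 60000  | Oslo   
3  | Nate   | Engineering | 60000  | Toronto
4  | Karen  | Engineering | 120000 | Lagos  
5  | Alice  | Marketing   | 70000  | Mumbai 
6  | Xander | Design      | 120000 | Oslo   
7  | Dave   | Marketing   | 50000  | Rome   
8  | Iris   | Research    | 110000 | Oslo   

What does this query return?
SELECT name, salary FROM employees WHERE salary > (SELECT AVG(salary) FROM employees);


Subquery: AVG(salary) = 86250.0
Filtering: salary > 86250.0
  Wendy (100000) -> MATCH
  Karen (120000) -> MATCH
  Xander (120000) -> MATCH
  Iris (110000) -> MATCH


4 rows:
Wendy, 100000
Karen, 120000
Xander, 120000
Iris, 110000


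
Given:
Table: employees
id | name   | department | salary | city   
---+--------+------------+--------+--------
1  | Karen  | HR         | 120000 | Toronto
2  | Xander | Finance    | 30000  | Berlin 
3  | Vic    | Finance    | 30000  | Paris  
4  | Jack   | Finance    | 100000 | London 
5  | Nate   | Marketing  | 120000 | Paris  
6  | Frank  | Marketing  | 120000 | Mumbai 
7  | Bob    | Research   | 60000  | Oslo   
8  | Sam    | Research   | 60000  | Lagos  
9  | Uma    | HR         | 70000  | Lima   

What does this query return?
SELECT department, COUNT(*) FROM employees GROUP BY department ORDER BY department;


Assigning each row to its department group:
  Karen -> HR
  Xander -> Finance
  Vic -> Finance
  Jack -> Finance
  Nate -> Marketing
  Frank -> Marketing
  Bob -> Research
  Sam -> Research
  Uma -> HR


4 groups:
Finance, 3
HR, 2
Marketing, 2
Research, 2


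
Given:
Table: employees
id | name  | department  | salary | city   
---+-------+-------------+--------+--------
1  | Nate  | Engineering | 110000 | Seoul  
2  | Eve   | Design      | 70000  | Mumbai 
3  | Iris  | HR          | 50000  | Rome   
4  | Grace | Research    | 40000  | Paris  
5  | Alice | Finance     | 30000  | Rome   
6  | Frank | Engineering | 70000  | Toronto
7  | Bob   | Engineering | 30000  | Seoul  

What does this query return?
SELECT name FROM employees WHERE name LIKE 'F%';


LIKE 'F%' matches names starting with 'F'
Matching: 1

1 rows:
Frank


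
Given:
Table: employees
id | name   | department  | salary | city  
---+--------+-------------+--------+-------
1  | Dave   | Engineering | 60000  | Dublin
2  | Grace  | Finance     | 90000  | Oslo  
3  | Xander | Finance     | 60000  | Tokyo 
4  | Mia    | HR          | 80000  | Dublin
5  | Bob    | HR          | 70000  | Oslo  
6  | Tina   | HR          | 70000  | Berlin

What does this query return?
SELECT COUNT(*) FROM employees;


COUNT(*) counts all rows

6


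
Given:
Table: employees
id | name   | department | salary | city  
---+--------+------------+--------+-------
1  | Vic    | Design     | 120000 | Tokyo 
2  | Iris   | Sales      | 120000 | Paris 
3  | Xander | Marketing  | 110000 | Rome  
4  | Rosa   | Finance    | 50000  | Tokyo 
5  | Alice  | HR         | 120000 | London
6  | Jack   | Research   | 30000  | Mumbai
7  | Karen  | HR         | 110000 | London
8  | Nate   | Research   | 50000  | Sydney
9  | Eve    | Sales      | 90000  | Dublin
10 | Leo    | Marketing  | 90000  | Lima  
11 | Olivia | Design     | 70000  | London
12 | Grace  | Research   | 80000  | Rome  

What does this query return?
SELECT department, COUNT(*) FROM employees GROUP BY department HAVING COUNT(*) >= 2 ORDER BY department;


Groups with count >= 2:
  Design: 2 -> PASS
  HR: 2 -> PASS
  Marketing: 2 -> PASS
  Research: 3 -> PASS
  Sales: 2 -> PASS
  Finance: 1 -> filtered out


5 groups:
Design, 2
HR, 2
Marketing, 2
Research, 3
Sales, 2


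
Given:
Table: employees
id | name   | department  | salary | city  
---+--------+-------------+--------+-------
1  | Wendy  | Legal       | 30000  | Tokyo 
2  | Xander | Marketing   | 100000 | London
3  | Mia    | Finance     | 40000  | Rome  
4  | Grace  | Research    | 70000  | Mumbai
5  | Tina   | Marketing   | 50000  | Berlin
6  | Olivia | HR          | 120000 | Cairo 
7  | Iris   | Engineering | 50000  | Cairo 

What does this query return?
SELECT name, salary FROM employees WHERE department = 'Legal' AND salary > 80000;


Filtering: department = 'Legal' AND salary > 80000
Matching: 0 rows

Empty result set (0 rows)


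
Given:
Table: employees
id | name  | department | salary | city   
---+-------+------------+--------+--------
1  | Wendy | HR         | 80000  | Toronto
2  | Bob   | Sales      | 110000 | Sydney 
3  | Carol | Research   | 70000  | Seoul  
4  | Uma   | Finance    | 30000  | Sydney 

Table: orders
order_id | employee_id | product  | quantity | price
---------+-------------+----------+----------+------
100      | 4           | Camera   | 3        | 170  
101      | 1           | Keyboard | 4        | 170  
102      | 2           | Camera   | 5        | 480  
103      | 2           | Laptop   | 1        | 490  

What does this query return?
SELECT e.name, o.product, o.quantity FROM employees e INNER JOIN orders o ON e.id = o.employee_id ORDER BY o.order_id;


Joining employees.id = orders.employee_id:
  employee Uma (id=4) -> order Camera
  employee Wendy (id=1) -> order Keyboard
  employee Bob (id=2) -> order Camera
  employee Bob (id=2) -> order Laptop


4 rows:
Uma, Camera, 3
Wendy, Keyboard, 4
Bob, Camera, 5
Bob, Laptop, 1


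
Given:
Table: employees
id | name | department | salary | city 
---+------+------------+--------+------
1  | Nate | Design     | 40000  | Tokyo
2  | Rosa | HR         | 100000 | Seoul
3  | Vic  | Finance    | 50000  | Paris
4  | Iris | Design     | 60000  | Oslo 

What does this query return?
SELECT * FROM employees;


SELECT * returns all 4 rows with all columns

4 rows:
1, Nate, Design, 40000, Tokyo
2, Rosa, HR, 100000, Seoul
3, Vic, Finance, 50000, Paris
4, Iris, Design, 60000, Oslo


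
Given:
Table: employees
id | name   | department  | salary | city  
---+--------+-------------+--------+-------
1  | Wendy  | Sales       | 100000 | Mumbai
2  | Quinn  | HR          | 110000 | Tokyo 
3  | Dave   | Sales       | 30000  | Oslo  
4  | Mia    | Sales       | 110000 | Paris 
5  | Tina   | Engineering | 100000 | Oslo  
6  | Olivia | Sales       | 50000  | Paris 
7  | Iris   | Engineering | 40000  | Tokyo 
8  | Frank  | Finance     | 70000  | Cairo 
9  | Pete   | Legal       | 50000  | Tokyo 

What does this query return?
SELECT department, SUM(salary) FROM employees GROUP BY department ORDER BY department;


Summing salary within each department:
  Engineering: 100000 + 40000 = 140000
  Finance: 70000 = 70000
  HR: 110000 = 110000
  Legal: 50000 = 50000
  Sales: 100000 + 30000 + 110000 + 50000 = 290000


5 groups:
Engineering, 140000
Finance, 70000
HR, 110000
Legal, 50000
Sales, 290000


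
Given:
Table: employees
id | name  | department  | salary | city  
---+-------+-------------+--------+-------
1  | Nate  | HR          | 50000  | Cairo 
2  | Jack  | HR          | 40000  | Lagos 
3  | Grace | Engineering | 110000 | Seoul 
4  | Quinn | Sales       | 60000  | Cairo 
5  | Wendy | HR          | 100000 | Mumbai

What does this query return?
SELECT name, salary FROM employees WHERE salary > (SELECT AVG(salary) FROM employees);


Subquery: AVG(salary) = 72000.0
Filtering: salary > 72000.0
  Grace (110000) -> MATCH
  Wendy (100000) -> MATCH


2 rows:
Grace, 110000
Wendy, 100000


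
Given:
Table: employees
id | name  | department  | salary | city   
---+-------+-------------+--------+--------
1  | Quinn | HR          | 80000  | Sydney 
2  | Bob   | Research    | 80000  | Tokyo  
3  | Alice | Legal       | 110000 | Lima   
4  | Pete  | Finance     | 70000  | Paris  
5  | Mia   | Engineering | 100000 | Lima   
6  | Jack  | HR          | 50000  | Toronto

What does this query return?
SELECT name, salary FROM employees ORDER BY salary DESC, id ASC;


Sorting by salary DESC, then id ASC for ties

6 rows:
Alice, 110000
Mia, 100000
Quinn, 80000
Bob, 80000
Pete, 70000
Jack, 50000


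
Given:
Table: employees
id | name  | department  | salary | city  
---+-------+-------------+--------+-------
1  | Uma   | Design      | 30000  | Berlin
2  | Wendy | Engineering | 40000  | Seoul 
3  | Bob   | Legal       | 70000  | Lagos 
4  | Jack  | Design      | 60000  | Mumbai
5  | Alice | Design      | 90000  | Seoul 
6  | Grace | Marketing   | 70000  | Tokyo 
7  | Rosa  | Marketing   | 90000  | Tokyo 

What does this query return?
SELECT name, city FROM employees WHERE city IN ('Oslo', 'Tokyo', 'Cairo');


Filtering: city IN ('Oslo', 'Tokyo', 'Cairo')
Matching: 2 rows

2 rows:
Grace, Tokyo
Rosa, Tokyo


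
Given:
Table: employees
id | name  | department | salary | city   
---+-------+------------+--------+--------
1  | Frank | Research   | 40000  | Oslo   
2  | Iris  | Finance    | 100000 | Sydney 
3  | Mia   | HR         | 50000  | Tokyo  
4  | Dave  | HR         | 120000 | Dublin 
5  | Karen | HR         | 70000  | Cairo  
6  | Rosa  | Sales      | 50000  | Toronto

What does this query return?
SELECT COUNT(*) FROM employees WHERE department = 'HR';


Counting rows where department = 'HR'
  Mia -> MATCH
  Dave -> MATCH
  Karen -> MATCH


3


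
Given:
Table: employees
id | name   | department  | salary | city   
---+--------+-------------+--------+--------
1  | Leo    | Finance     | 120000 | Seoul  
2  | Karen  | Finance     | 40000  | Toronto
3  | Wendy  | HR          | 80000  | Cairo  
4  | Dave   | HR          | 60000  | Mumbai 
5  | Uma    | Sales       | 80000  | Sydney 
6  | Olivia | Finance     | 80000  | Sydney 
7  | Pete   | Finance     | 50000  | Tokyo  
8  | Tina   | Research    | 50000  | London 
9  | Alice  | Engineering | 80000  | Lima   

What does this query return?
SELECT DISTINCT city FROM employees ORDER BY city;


All 'city' values (row order): Seoul, Toronto, Cairo, Mumbai, Sydney, Sydney, Tokyo, London, Lima
Removing duplicates leaves 8 unique value(s).

8 values:
Cairo
Lima
London
Mumbai
Seoul
Sydney
Tokyo
Toronto


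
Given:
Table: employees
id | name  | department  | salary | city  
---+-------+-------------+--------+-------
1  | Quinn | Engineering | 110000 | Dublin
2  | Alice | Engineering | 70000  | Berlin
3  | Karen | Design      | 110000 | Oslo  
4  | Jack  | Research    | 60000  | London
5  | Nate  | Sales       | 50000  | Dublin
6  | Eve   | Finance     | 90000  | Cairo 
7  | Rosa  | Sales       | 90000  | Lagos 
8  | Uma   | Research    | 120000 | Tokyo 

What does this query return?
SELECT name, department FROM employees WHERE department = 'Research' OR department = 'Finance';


Filtering: department = 'Research' OR 'Finance'
Matching: 3 rows

3 rows:
Jack, Research
Eve, Finance
Uma, Research
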